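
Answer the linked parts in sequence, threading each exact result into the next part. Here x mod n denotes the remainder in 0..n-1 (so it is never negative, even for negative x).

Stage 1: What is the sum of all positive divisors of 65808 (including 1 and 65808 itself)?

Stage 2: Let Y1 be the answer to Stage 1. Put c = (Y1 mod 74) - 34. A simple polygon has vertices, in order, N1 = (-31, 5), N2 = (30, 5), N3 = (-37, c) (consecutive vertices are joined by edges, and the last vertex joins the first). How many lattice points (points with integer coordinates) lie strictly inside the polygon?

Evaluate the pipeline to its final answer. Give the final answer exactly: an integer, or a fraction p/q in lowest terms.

Stage 1: 65808 = 2^4 * 3^2 * 457; sigma = (1 + 2 + 4 + 8 + 16) * (1 + 3 + 9) * (1 + 457) = 31 * 13 * 458 = 184574; answer 184574
Stage 2: Y1 = 184574; c = -16; cross terms: (-31*5 - 30*5)=-305, (30*-16 - -37*5)=-295, (-37*5 - -31*-16)=-681; twice the area = |-1281| = 1281; area = 1281/2; boundary points = 61 + 1 + 3 = 65; strictly interior points = area - boundary/2 + 1 = 609; answer 609

609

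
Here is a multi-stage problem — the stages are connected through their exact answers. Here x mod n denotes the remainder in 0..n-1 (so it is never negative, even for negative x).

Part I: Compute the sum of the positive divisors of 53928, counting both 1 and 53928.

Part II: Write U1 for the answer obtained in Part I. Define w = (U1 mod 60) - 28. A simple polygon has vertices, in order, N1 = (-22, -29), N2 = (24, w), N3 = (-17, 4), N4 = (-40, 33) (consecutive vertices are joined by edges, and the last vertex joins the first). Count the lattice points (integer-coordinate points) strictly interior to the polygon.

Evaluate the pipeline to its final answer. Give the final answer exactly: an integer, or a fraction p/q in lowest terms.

1207

Part I: 53928 = 2^3 * 3^2 * 7 * 107; sigma = (1 + 2 + 4 + 8) * (1 + 3 + 9) * (1 + 7) * (1 + 107) = 15 * 13 * 8 * 108 = 168480; answer 168480
Part II: U1 = 168480; w = -28; cross terms: (-22*-28 - 24*-29)=1312, (24*4 - -17*-28)=-380, (-17*33 - -40*4)=-401, (-40*-29 - -22*33)=1886; twice the area = |2417| = 2417; area = 2417/2; boundary points = 1 + 1 + 1 + 2 = 5; strictly interior points = area - boundary/2 + 1 = 1207; answer 1207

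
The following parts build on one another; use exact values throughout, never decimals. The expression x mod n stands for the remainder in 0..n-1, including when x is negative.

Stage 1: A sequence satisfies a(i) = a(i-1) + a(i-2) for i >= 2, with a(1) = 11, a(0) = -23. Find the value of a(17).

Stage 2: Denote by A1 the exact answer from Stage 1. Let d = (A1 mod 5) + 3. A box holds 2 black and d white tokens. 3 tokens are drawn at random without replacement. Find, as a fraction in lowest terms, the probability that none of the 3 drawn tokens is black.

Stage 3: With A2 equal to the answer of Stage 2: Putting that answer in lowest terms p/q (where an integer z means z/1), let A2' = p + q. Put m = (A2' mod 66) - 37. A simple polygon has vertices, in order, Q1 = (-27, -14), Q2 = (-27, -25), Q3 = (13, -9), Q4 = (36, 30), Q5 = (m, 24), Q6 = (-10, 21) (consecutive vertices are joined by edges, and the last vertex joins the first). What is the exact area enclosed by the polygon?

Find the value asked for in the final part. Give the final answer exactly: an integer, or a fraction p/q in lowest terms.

Stage 1: a(2) = 1*(11) + 1*(-23) = -12; iterating: a(2)=-12, a(3)=-1, a(4)=-13, a(5)=-14, a(6)=-27, a(7)=-41, a(8)=-68, a(9)=-109, a(10)=-177, a(11)=-286, a(12)=-463, a(13)=-749, a(14)=-1212, a(15)=-1961, a(16)=-3173, a(17)=-5134; answer -5134
Stage 2: A1 = -5134; d = 4; total draws C(6,3) = 20; favorable C(4,3) = 4; P = 1/5; answer 1/5
Stage 3: A2 = 1/5; threaded value p + q = 6; m = -31; cross terms: (-27*-25 - -27*-14)=297, (-27*-9 - 13*-25)=568, (13*30 - 36*-9)=714, (36*24 - -31*30)=1794, (-31*21 - -10*24)=-411, (-10*-14 - -27*21)=707; twice the area = |3669| = 3669; area = 3669/2; answer 3669/2

3669/2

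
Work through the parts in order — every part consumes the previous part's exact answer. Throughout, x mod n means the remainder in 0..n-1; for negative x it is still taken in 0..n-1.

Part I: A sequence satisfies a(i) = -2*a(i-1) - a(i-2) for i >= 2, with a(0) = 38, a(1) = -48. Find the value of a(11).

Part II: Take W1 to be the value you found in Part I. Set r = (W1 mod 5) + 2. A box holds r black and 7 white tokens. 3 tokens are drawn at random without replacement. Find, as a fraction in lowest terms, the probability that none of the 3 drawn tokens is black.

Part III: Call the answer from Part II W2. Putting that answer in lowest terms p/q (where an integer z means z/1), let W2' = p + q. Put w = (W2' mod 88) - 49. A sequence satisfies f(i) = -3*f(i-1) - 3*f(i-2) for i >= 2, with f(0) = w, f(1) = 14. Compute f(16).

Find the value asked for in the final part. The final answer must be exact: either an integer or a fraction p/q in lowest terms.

26244

Part I: a(2) = -2*(-48) - 1*(38) = 58; iterating: a(2)=58, a(3)=-68, a(4)=78, a(5)=-88, a(6)=98, a(7)=-108, a(8)=118, a(9)=-128, a(10)=138, a(11)=-148; answer -148
Part II: W1 = -148; r = 4; total draws C(11,3) = 165; favorable C(7,3) = 35; P = 7/33; answer 7/33
Part III: W2 = 7/33; threaded value p + q = 40; w = -9; f(2) = -3*(14) - 3*(-9) = -15; iterating: f(2)=-15, f(3)=3, f(4)=36, f(5)=-117, f(6)=243, f(7)=-378, f(8)=405, f(9)=-81, f(10)=-972, f(11)=3159, f(12)=-6561, f(13)=10206, f(14)=-10935, f(15)=2187, f(16)=26244; answer 26244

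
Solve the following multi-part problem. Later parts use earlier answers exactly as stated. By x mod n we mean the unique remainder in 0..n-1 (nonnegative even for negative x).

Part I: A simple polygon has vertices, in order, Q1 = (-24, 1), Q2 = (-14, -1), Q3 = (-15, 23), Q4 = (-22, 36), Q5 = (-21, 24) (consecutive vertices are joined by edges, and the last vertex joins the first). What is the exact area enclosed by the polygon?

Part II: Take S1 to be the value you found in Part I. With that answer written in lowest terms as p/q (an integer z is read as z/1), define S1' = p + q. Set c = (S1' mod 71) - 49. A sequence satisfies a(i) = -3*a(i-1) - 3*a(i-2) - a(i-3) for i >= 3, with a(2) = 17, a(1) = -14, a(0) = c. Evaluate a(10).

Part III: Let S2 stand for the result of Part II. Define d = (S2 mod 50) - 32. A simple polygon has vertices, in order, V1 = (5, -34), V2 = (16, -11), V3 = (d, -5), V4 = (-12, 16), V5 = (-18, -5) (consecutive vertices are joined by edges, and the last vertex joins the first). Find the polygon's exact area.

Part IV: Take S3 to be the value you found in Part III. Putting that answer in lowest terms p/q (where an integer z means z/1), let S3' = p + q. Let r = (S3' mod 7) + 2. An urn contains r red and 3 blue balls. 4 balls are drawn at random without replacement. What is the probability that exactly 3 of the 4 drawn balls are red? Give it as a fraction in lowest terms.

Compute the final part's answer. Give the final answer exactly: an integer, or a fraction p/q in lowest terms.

Part I: cross terms: (-24*-1 - -14*1)=38, (-14*23 - -15*-1)=-337, (-15*36 - -22*23)=-34, (-22*24 - -21*36)=228, (-21*1 - -24*24)=555; twice the area = |450| = 450; area = 225; answer 225
Part II: S1 = 225; threaded value p + q = 226; c = -36; a(3) = -3*(17) - 3*(-14) - 1*(-36) = 27; iterating: a(3)=27, a(4)=-118, a(5)=256, a(6)=-441, a(7)=673, a(8)=-952, a(9)=1278, a(10)=-1651; answer -1651
Part III: S2 = -1651; d = 17; cross terms: (5*-11 - 16*-34)=489, (16*-5 - 17*-11)=107, (17*16 - -12*-5)=212, (-12*-5 - -18*16)=348, (-18*-34 - 5*-5)=637; twice the area = |1793| = 1793; area = 1793/2; answer 1793/2
Part IV: S3 = 1793/2; threaded value p + q = 1795; r = 5; total draws C(8,4) = 70; favorable C(5,3)*C(3,1) = 30; P = 3/7; answer 3/7

3/7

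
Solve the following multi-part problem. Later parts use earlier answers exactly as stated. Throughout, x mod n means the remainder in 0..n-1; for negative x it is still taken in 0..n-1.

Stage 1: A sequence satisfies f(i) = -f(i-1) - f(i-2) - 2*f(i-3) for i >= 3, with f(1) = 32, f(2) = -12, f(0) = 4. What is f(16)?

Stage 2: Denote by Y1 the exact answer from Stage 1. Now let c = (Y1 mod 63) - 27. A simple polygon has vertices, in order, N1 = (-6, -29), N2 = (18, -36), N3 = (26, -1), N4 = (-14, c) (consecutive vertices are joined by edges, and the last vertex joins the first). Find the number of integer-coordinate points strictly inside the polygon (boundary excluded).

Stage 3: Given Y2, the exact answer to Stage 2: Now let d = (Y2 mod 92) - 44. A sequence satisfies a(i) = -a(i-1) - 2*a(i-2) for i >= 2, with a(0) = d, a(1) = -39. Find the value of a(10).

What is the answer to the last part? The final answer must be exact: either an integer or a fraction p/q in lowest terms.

Stage 1: f(3) = -1*(-12) - 1*(32) - 2*(4) = -28; iterating: f(3)=-28, f(4)=-24, f(5)=76, f(6)=4, f(7)=-32, f(8)=-124, f(9)=148, f(10)=40, f(11)=60, f(12)=-396, f(13)=256, f(14)=20, f(15)=516, f(16)=-1048; answer -1048
Stage 2: Y1 = -1048; c = -4; cross terms: (-6*-36 - 18*-29)=738, (18*-1 - 26*-36)=918, (26*-4 - -14*-1)=-118, (-14*-29 - -6*-4)=382; twice the area = |1920| = 1920; area = 960; boundary points = 1 + 1 + 1 + 1 = 4; strictly interior points = area - boundary/2 + 1 = 959; answer 959
Stage 3: Y2 = 959; d = -5; a(2) = -1*(-39) - 2*(-5) = 49; iterating: a(2)=49, a(3)=29, a(4)=-127, a(5)=69, a(6)=185, a(7)=-323, a(8)=-47, a(9)=693, a(10)=-599; answer -599

-599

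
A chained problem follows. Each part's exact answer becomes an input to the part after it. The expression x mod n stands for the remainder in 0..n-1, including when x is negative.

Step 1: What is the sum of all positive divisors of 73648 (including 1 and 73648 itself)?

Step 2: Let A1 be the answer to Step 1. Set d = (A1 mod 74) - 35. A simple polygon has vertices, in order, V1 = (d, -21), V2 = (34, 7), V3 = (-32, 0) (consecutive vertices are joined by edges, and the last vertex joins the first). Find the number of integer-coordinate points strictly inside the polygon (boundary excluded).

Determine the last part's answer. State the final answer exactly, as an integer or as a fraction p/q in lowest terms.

861

Step 1: 73648 = 2^4 * 4603; sigma = (1 + 2 + 4 + 8 + 16) * (1 + 4603) = 31 * 4604 = 142724; answer 142724
Step 2: A1 = 142724; d = 17; cross terms: (17*7 - 34*-21)=833, (34*0 - -32*7)=224, (-32*-21 - 17*0)=672; twice the area = |1729| = 1729; area = 1729/2; boundary points = 1 + 1 + 7 = 9; strictly interior points = area - boundary/2 + 1 = 861; answer 861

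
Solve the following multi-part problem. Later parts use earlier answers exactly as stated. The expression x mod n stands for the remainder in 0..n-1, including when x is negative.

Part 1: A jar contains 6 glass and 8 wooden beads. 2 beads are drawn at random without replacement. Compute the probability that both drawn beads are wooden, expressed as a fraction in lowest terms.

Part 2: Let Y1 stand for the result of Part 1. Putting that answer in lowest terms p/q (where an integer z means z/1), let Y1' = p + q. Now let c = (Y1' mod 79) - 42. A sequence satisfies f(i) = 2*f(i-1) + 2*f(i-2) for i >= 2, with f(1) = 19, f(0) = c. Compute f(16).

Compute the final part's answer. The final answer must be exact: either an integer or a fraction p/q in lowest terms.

1943296

Part 1: total draws C(14,2) = 91; favorable C(8,2) = 28; P = 4/13; answer 4/13
Part 2: Y1 = 4/13; threaded value p + q = 17; c = -25; f(2) = 2*(19) + 2*(-25) = -12; iterating: f(2)=-12, f(3)=14, f(4)=4, f(5)=36, f(6)=80, f(7)=232, f(8)=624, f(9)=1712, f(10)=4672, f(11)=12768, f(12)=34880, f(13)=95296, f(14)=260352, f(15)=711296, f(16)=1943296; answer 1943296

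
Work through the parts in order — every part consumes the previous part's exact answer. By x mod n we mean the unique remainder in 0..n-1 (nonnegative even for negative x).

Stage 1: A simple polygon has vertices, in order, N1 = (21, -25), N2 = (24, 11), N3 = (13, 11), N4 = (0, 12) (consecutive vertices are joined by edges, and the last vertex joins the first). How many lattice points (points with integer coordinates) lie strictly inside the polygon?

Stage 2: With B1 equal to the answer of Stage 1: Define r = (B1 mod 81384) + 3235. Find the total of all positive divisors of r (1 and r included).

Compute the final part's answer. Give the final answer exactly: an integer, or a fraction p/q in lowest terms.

Stage 1: cross terms: (21*11 - 24*-25)=831, (24*11 - 13*11)=121, (13*12 - 0*11)=156, (0*-25 - 21*12)=-252; twice the area = |856| = 856; area = 428; boundary points = 3 + 11 + 1 + 1 = 16; strictly interior points = area - boundary/2 + 1 = 421; answer 421
Stage 2: B1 = 421; r = 3656; 3656 = 2^3 * 457; sigma = (1 + 2 + 4 + 8) * (1 + 457) = 15 * 458 = 6870; answer 6870

6870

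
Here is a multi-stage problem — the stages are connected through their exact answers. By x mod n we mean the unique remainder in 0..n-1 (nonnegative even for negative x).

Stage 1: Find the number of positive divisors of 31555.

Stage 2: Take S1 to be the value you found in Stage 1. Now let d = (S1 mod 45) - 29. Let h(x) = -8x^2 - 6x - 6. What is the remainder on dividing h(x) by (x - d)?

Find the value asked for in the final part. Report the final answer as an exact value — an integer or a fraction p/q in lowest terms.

-4856

Stage 1: 31555 = 5 * 6311; number of divisors = (1+1) * (1+1) = 4; answer 4
Stage 2: S1 = 4; d = -25; remainder = value at the root: -8*(-25)^2 - 6*(-25)^1 - 6 = (-5000) + (150) + (-6) = -4856; answer -4856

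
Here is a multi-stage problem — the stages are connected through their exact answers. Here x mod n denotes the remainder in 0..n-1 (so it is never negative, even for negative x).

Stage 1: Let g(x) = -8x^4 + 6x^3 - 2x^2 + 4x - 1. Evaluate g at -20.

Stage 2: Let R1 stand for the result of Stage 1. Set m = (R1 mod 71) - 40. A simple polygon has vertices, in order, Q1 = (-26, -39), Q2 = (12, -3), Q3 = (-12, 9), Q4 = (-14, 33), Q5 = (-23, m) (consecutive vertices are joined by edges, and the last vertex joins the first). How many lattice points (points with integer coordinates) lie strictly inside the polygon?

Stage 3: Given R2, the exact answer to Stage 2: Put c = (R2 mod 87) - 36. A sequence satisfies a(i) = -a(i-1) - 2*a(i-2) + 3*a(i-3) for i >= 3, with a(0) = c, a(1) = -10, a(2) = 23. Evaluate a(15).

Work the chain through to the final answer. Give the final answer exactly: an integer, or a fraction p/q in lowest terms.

Stage 1: -8*(-20)^4 + 6*(-20)^3 - 2*(-20)^2 + 4*(-20)^1 - 1 = (-1280000) + (-48000) + (-800) + (-80) + (-1) = -1328881; answer -1328881
Stage 2: R1 = -1328881; m = -14; cross terms: (-26*-3 - 12*-39)=546, (12*9 - -12*-3)=72, (-12*33 - -14*9)=-270, (-14*-14 - -23*33)=955, (-23*-39 - -26*-14)=533; twice the area = |1836| = 1836; area = 918; boundary points = 2 + 12 + 2 + 1 + 1 = 18; strictly interior points = area - boundary/2 + 1 = 910; answer 910
Stage 3: R2 = 910; c = 4; a(3) = -1*(23) - 2*(-10) + 3*(4) = 9; iterating: a(3)=9, a(4)=-85, a(5)=136, a(6)=61, a(7)=-588, a(8)=874, a(9)=485, a(10)=-3997, a(11)=5649, a(12)=3800, a(13)=-27089, a(14)=36436, a(15)=29142; answer 29142

29142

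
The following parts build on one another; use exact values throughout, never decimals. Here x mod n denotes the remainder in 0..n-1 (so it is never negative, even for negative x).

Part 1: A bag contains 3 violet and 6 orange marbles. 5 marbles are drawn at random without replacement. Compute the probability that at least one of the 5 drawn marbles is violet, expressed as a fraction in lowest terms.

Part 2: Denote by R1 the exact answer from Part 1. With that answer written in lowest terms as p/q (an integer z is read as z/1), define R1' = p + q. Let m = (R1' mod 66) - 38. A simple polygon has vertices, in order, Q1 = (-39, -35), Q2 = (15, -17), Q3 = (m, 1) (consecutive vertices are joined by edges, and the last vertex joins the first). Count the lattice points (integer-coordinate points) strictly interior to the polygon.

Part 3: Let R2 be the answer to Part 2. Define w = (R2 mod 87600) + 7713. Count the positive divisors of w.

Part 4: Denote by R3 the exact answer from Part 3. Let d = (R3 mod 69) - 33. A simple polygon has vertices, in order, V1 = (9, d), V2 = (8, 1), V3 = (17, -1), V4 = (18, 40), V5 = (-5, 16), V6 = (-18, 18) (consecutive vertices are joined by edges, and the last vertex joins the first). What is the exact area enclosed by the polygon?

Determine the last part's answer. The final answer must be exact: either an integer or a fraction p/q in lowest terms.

Part 1: total draws C(9,5) = 126; complement C(6,5) = 6; favorable 126 - 6 = 120; P = 20/21; answer 20/21
Part 2: R1 = 20/21; threaded value p + q = 41; m = 3; cross terms: (-39*-17 - 15*-35)=1188, (15*1 - 3*-17)=66, (3*-35 - -39*1)=-66; twice the area = |1188| = 1188; area = 594; boundary points = 18 + 6 + 6 = 30; strictly interior points = area - boundary/2 + 1 = 580; answer 580
Part 3: R2 = 580; w = 8293; 8293 is prime, so its only divisors are 1 and 8293; count = 2; answer 2
Part 4: R3 = 2; d = -31; cross terms: (9*1 - 8*-31)=257, (8*-1 - 17*1)=-25, (17*40 - 18*-1)=698, (18*16 - -5*40)=488, (-5*18 - -18*16)=198, (-18*-31 - 9*18)=396; twice the area = |2012| = 2012; area = 1006; answer 1006

1006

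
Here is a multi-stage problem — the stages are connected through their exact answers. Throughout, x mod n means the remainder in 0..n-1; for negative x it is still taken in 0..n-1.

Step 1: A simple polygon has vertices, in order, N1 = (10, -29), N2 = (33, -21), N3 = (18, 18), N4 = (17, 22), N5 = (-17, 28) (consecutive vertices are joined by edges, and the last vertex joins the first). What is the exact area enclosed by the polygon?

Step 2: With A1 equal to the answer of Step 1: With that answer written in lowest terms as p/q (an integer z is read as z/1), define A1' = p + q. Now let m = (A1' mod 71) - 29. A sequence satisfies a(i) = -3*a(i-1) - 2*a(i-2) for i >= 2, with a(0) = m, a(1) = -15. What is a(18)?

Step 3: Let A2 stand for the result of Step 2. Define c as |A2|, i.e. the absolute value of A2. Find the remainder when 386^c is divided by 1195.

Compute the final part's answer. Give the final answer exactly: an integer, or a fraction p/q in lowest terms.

Step 1: cross terms: (10*-21 - 33*-29)=747, (33*18 - 18*-21)=972, (18*22 - 17*18)=90, (17*28 - -17*22)=850, (-17*-29 - 10*28)=213; twice the area = |2872| = 2872; area = 1436; answer 1436
Step 2: A1 = 1436; threaded value p + q = 1437; m = -12; a(2) = -3*(-15) - 2*(-12) = 69; iterating: a(2)=69, a(3)=-177, a(4)=393, a(5)=-825, a(6)=1689, a(7)=-3417, a(8)=6873, a(9)=-13785, a(10)=27609, a(11)=-55257, a(12)=110553, a(13)=-221145, a(14)=442329, a(15)=-884697, a(16)=1769433, a(17)=-3538905, a(18)=7077849; answer 7077849
Step 3: A2 = 7077849; c = 7077849; squarings mod 1195: 386^1=386, 386^2=816, 386^4=241, 386^8=721, 386^16=16, 386^32=256, 386^64=1006, 386^128=1066, 386^256=1106, 386^512=751, 386^1024=1156, 386^2048=326, 386^4096=1116, 386^8192=266, 386^16384=251, 386^32768=861, 386^65536=421, 386^131072=381, 386^262144=566, 386^524288=96, 386^1048576=851, 386^2097152=31, 386^4194304=961; 386^7077849 = 386^1 * 386^8 * 386^16 * 386^64 * 386^128 * 386^256 * 386^512 * 386^1024 * 386^2048 * 386^4096 * 386^8192 * 386^16384 * 386^32768 * 386^65536 * 386^131072 * 386^524288 * 386^2097152 * 386^4194304 = 421 (mod 1195); answer 421

421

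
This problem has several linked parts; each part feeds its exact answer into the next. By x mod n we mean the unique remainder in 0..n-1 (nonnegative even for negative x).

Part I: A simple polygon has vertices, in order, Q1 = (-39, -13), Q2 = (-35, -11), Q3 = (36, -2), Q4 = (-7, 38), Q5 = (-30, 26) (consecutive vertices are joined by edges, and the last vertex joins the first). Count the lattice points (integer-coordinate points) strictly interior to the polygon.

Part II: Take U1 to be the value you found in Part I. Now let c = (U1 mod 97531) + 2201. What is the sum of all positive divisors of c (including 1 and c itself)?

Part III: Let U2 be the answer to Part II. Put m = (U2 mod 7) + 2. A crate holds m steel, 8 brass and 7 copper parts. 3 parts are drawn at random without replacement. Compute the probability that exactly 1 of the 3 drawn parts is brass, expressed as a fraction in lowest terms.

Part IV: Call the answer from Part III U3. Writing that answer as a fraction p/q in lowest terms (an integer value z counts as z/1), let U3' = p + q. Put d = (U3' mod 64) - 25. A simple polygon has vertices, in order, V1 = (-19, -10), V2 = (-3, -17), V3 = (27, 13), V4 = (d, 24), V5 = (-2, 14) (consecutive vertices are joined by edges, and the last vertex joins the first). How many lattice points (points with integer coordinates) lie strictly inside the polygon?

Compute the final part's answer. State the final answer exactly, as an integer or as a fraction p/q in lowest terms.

Part I: cross terms: (-39*-11 - -35*-13)=-26, (-35*-2 - 36*-11)=466, (36*38 - -7*-2)=1354, (-7*26 - -30*38)=958, (-30*-13 - -39*26)=1404; twice the area = |4156| = 4156; area = 2078; boundary points = 2 + 1 + 1 + 1 + 3 = 8; strictly interior points = area - boundary/2 + 1 = 2075; answer 2075
Part II: U1 = 2075; c = 4276; 4276 = 2^2 * 1069; sigma = (1 + 2 + 4) * (1 + 1069) = 7 * 1070 = 7490; answer 7490
Part III: U2 = 7490; m = 2; total draws C(17,3) = 680; favorable C(8,1)*C(9,2) = 288; P = 36/85; answer 36/85
Part IV: U3 = 36/85; threaded value p + q = 121; d = 32; cross terms: (-19*-17 - -3*-10)=293, (-3*13 - 27*-17)=420, (27*24 - 32*13)=232, (32*14 - -2*24)=496, (-2*-10 - -19*14)=286; twice the area = |1727| = 1727; area = 1727/2; boundary points = 1 + 30 + 1 + 2 + 1 = 35; strictly interior points = area - boundary/2 + 1 = 847; answer 847

847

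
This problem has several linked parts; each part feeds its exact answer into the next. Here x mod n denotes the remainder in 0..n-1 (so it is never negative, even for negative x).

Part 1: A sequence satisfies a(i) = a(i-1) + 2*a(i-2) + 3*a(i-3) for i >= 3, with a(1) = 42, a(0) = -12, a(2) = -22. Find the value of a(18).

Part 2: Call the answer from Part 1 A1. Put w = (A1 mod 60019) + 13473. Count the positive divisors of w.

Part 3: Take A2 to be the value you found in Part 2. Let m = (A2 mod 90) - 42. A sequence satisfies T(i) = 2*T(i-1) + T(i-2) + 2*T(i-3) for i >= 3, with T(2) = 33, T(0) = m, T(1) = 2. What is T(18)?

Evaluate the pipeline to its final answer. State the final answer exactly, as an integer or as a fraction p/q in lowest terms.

Part 1: a(3) = 1*(-22) + 2*(42) + 3*(-12) = 26; iterating: a(3)=26, a(4)=108, a(5)=94, a(6)=388, a(7)=900, a(8)=1958, a(9)=4922, a(10)=11538, a(11)=27256, a(12)=65098, a(13)=154224, a(14)=366188, a(15)=869930, a(16)=2064978, a(17)=4903402, a(18)=11643148; answer 11643148
Part 2: A1 = 11643148; w = 72954; 72954 = 2 * 3^3 * 7 * 193; number of divisors = (1+1) * (3+1) * (1+1) * (1+1) = 32; answer 32
Part 3: A2 = 32; m = -10; T(3) = 2*(33) + 1*(2) + 2*(-10) = 48; iterating: T(3)=48, T(4)=133, T(5)=380, T(6)=989, T(7)=2624, T(8)=6997, T(9)=18596, T(10)=49437, T(11)=131464, T(12)=349557, T(13)=929452, T(14)=2471389, T(15)=6571344, T(16)=17472981, T(17)=46460084, T(18)=123535837; answer 123535837

123535837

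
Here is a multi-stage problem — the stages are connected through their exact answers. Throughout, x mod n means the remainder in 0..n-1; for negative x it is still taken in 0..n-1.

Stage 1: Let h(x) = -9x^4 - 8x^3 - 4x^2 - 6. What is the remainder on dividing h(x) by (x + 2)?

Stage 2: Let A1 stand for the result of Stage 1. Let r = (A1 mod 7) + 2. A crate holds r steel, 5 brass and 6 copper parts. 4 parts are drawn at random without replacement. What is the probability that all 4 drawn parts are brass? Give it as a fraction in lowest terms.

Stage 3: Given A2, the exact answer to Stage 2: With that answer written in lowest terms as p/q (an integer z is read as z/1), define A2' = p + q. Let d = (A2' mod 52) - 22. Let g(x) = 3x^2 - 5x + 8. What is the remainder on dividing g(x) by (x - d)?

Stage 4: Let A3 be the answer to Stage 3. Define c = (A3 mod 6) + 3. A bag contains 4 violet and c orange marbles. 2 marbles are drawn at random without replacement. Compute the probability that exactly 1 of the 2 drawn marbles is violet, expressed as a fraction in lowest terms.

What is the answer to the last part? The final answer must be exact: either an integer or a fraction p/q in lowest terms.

Stage 1: remainder = value at the root: -9*(-2)^4 - 8*(-2)^3 - 4*(-2)^2 - 6 = (-144) + (64) + (-16) + (-6) = -102; answer -102
Stage 2: A1 = -102; r = 5; total draws C(16,4) = 1820; favorable C(5,4) = 5; P = 1/364; answer 1/364
Stage 3: A2 = 1/364; threaded value p + q = 365; d = -21; remainder = value at the root: 3*(-21)^2 - 5*(-21)^1 + 8 = (1323) + (105) + (8) = 1436; answer 1436
Stage 4: A3 = 1436; c = 5; total draws C(9,2) = 36; favorable C(4,1)*C(5,1) = 20; P = 5/9; answer 5/9

5/9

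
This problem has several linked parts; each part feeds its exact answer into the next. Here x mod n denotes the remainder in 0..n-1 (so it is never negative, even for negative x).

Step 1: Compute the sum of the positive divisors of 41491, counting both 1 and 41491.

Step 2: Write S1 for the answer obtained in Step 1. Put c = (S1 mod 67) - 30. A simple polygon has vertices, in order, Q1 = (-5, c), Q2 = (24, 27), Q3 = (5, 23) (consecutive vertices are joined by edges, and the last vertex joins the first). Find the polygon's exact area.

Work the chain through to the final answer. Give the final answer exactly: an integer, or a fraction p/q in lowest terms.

303

Step 1: 41491 is prime, so its only divisors are 1 and 41491; sigma = 1 + 41491 = 41492; answer 41492
Step 2: S1 = 41492; c = -11; cross terms: (-5*27 - 24*-11)=129, (24*23 - 5*27)=417, (5*-11 - -5*23)=60; twice the area = |606| = 606; area = 303; answer 303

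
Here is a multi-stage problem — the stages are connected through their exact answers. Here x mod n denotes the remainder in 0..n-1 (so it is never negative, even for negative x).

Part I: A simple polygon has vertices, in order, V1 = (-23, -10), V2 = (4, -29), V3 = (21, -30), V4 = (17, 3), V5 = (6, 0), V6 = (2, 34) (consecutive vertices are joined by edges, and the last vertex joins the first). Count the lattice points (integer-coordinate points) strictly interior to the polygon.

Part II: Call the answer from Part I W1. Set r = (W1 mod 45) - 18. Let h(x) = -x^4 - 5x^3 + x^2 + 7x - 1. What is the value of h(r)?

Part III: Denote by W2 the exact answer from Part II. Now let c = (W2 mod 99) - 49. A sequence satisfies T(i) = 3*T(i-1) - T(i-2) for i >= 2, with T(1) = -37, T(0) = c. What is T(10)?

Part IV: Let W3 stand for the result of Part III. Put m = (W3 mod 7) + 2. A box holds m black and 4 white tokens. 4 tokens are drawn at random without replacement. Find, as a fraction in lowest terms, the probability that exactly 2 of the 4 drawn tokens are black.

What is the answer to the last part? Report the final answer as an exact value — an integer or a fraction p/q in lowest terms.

Part I: cross terms: (-23*-29 - 4*-10)=707, (4*-30 - 21*-29)=489, (21*3 - 17*-30)=573, (17*0 - 6*3)=-18, (6*34 - 2*0)=204, (2*-10 - -23*34)=762; twice the area = |2717| = 2717; area = 2717/2; boundary points = 1 + 1 + 1 + 1 + 2 + 1 = 7; strictly interior points = area - boundary/2 + 1 = 1356; answer 1356
Part II: W1 = 1356; r = -12; -1*(-12)^4 - 5*(-12)^3 + 1*(-12)^2 + 7*(-12)^1 - 1 = (-20736) + (8640) + (144) + (-84) + (-1) = -12037; answer -12037
Part III: W2 = -12037; c = -8; T(2) = 3*(-37) - 1*(-8) = -103; iterating: T(2)=-103, T(3)=-272, T(4)=-713, T(5)=-1867, T(6)=-4888, T(7)=-12797, T(8)=-33503, T(9)=-87712, T(10)=-229633; answer -229633
Part IV: W3 = -229633; m = 4; total draws C(8,4) = 70; favorable C(4,2)*C(4,2) = 36; P = 18/35; answer 18/35

18/35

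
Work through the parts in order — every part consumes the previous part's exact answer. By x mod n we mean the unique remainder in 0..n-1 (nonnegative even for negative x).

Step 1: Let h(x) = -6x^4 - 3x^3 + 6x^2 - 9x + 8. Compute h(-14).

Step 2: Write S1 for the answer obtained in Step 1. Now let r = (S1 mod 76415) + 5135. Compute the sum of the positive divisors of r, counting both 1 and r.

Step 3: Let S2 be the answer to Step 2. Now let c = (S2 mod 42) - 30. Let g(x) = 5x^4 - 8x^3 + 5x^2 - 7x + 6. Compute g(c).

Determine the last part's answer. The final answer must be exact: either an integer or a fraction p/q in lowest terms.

Step 1: -6*(-14)^4 - 3*(-14)^3 + 6*(-14)^2 - 9*(-14)^1 + 8 = (-230496) + (8232) + (1176) + (126) + (8) = -220954; answer -220954
Step 2: S1 = -220954; r = 13426; 13426 = 2 * 7^2 * 137; sigma = (1 + 2) * (1 + 7 + 49) * (1 + 137) = 3 * 57 * 138 = 23598; answer 23598
Step 3: S2 = 23598; c = 6; 5*(6)^4 - 8*(6)^3 + 5*(6)^2 - 7*(6)^1 + 6 = (6480) + (-1728) + (180) + (-42) + (6) = 4896; answer 4896

4896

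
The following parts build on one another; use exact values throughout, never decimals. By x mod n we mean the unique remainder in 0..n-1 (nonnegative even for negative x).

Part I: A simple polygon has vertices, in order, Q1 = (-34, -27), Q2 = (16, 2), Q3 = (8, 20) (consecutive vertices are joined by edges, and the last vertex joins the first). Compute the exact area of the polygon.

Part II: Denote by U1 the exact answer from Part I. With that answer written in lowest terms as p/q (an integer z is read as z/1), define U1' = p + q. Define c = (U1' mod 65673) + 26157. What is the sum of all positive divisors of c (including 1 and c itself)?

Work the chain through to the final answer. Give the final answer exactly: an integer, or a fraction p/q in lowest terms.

Part I: cross terms: (-34*2 - 16*-27)=364, (16*20 - 8*2)=304, (8*-27 - -34*20)=464; twice the area = |1132| = 1132; area = 566; answer 566
Part II: U1 = 566; threaded value p + q = 567; c = 26724; 26724 = 2^2 * 3 * 17 * 131; sigma = (1 + 2 + 4) * (1 + 3) * (1 + 17) * (1 + 131) = 7 * 4 * 18 * 132 = 66528; answer 66528

66528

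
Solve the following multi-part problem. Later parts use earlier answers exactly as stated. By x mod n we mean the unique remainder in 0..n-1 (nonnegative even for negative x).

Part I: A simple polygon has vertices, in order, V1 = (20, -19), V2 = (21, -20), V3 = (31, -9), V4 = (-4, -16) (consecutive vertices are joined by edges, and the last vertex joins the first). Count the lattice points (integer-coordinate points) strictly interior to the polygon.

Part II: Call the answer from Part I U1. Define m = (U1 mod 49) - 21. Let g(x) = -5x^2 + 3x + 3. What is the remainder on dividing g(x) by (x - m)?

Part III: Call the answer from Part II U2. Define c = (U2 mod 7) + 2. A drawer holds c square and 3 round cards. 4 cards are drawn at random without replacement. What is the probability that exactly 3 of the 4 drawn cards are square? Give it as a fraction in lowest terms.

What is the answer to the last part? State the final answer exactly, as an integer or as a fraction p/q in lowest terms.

3/7

Part I: cross terms: (20*-20 - 21*-19)=-1, (21*-9 - 31*-20)=431, (31*-16 - -4*-9)=-532, (-4*-19 - 20*-16)=396; twice the area = |294| = 294; area = 147; boundary points = 1 + 1 + 7 + 3 = 12; strictly interior points = area - boundary/2 + 1 = 142; answer 142
Part II: U1 = 142; m = 23; remainder = value at the root: -5*(23)^2 + 3*(23)^1 + 3 = (-2645) + (69) + (3) = -2573; answer -2573
Part III: U2 = -2573; c = 5; total draws C(8,4) = 70; favorable C(5,3)*C(3,1) = 30; P = 3/7; answer 3/7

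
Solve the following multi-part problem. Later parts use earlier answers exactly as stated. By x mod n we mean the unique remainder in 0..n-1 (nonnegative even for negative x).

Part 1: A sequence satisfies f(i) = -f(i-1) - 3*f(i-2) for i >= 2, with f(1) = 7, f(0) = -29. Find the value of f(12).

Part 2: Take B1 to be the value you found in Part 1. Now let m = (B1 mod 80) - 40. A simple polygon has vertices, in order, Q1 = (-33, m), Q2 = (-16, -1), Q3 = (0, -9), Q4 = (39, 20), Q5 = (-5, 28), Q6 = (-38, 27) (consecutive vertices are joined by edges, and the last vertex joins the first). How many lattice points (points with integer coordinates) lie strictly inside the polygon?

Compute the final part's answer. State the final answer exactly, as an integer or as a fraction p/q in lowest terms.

Part 1: f(2) = -1*(7) - 3*(-29) = 80; iterating: f(2)=80, f(3)=-101, f(4)=-139, f(5)=442, f(6)=-25, f(7)=-1301, f(8)=1376, f(9)=2527, f(10)=-6655, f(11)=-926, f(12)=20891; answer 20891
Part 2: B1 = 20891; m = -29; cross terms: (-33*-1 - -16*-29)=-431, (-16*-9 - 0*-1)=144, (0*20 - 39*-9)=351, (39*28 - -5*20)=1192, (-5*27 - -38*28)=929, (-38*-29 - -33*27)=1993; twice the area = |4178| = 4178; area = 2089; boundary points = 1 + 8 + 1 + 4 + 1 + 1 = 16; strictly interior points = area - boundary/2 + 1 = 2082; answer 2082

2082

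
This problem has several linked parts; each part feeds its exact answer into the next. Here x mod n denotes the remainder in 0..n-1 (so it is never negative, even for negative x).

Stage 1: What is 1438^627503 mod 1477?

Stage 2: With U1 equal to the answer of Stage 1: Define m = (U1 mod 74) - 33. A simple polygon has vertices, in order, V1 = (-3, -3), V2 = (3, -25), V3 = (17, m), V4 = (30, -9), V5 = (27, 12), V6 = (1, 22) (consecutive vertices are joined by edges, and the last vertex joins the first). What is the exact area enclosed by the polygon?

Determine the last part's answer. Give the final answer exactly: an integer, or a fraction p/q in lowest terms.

Stage 1: squarings mod 1477: 1438^1=1438, 1438^2=44, 1438^4=459, 1438^8=947, 1438^16=270, 1438^32=527, 1438^64=53, 1438^128=1332, 1438^256=347, 1438^512=772, 1438^1024=753, 1438^2048=1318, 1438^4096=172, 1438^8192=44, 1438^16384=459, 1438^32768=947, 1438^65536=270, 1438^131072=527, 1438^262144=53, 1438^524288=1332; 1438^627503 = 1438^1 * 1438^2 * 1438^4 * 1438^8 * 1438^32 * 1438^256 * 1438^512 * 1438^4096 * 1438^32768 * 1438^65536 * 1438^524288 = 488 (mod 1477); answer 488
Stage 2: U1 = 488; m = 11; cross terms: (-3*-25 - 3*-3)=84, (3*11 - 17*-25)=458, (17*-9 - 30*11)=-483, (30*12 - 27*-9)=603, (27*22 - 1*12)=582, (1*-3 - -3*22)=63; twice the area = |1307| = 1307; area = 1307/2; answer 1307/2

1307/2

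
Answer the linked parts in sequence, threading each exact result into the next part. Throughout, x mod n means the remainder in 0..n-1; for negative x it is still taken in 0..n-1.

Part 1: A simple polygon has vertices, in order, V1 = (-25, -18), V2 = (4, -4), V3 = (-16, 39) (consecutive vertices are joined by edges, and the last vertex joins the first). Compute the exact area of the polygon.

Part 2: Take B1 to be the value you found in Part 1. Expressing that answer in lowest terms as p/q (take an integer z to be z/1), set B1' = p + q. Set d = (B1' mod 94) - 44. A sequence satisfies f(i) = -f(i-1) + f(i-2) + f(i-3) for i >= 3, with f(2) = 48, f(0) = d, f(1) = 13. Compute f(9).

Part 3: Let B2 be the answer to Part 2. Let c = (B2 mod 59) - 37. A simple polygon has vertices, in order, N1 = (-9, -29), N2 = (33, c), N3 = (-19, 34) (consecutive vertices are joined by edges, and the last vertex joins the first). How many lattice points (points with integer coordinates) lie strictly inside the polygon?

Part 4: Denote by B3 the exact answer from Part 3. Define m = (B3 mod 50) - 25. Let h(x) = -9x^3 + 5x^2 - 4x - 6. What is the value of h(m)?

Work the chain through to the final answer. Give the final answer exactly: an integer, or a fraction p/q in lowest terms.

Part 1: cross terms: (-25*-4 - 4*-18)=172, (4*39 - -16*-4)=92, (-16*-18 - -25*39)=1263; twice the area = |1527| = 1527; area = 1527/2; answer 1527/2
Part 2: B1 = 1527/2; threaded value p + q = 1529; d = -19; f(3) = -1*(48) + 1*(13) + 1*(-19) = -54; iterating: f(3)=-54, f(4)=115, f(5)=-121, f(6)=182, f(7)=-188, f(8)=249, f(9)=-255; answer -255
Part 3: B2 = -255; c = 3; cross terms: (-9*3 - 33*-29)=930, (33*34 - -19*3)=1179, (-19*-29 - -9*34)=857; twice the area = |2966| = 2966; area = 1483; boundary points = 2 + 1 + 1 = 4; strictly interior points = area - boundary/2 + 1 = 1482; answer 1482
Part 4: B3 = 1482; m = 7; -9*(7)^3 + 5*(7)^2 - 4*(7)^1 - 6 = (-3087) + (245) + (-28) + (-6) = -2876; answer -2876

-2876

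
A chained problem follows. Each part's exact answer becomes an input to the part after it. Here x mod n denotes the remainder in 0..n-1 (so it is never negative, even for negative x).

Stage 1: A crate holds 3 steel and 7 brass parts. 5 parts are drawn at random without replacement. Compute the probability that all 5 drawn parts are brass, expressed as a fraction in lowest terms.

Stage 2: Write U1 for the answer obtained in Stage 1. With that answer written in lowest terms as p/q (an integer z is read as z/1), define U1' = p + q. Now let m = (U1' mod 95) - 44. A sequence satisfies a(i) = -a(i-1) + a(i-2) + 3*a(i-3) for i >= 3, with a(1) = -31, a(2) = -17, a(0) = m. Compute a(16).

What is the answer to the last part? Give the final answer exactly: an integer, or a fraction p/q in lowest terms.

Stage 1: total draws C(10,5) = 252; favorable C(7,5) = 21; P = 1/12; answer 1/12
Stage 2: U1 = 1/12; threaded value p + q = 13; m = -31; a(3) = -1*(-17) + 1*(-31) + 3*(-31) = -107; iterating: a(3)=-107, a(4)=-3, a(5)=-155, a(6)=-169, a(7)=5, a(8)=-639, a(9)=137, a(10)=-761, a(11)=-1019, a(12)=669, a(13)=-3971, a(14)=1583, a(15)=-3547, a(16)=-6783; answer -6783

-6783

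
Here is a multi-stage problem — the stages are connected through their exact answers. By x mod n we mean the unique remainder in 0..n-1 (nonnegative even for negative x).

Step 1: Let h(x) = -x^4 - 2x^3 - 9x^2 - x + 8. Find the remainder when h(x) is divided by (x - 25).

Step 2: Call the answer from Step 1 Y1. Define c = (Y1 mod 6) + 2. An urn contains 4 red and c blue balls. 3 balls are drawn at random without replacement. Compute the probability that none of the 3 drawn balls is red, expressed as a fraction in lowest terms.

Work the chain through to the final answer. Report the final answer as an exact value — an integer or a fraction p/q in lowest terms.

Step 1: remainder = value at the root: -1*(25)^4 - 2*(25)^3 - 9*(25)^2 - 1*(25)^1 + 8 = (-390625) + (-31250) + (-5625) + (-25) + (8) = -427517; answer -427517
Step 2: Y1 = -427517; c = 3; total draws C(7,3) = 35; favorable C(3,3) = 1; P = 1/35; answer 1/35

1/35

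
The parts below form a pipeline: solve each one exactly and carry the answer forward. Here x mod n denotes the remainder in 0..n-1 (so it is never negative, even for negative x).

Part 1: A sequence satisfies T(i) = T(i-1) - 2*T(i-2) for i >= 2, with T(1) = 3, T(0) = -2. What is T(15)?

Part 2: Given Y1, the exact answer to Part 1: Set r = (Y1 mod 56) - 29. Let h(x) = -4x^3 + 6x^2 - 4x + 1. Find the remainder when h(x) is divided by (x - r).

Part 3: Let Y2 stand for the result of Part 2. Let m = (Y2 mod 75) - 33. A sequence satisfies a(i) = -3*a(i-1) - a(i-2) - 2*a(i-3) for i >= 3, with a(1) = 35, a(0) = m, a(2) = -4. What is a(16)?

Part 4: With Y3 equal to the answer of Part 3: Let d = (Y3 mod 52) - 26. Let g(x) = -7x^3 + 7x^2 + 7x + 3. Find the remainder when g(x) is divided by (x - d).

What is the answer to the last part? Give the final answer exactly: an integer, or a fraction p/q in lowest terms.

-14102

Part 1: T(2) = 1*(3) - 2*(-2) = 7; iterating: T(2)=7, T(3)=1, T(4)=-13, T(5)=-15, T(6)=11, T(7)=41, T(8)=19, T(9)=-63, T(10)=-101, T(11)=25, T(12)=227, T(13)=177, T(14)=-277, T(15)=-631; answer -631
Part 2: Y1 = -631; r = 12; remainder = value at the root: -4*(12)^3 + 6*(12)^2 - 4*(12)^1 + 1 = (-6912) + (864) + (-48) + (1) = -6095; answer -6095
Part 3: Y2 = -6095; m = 22; a(3) = -3*(-4) - 1*(35) - 2*(22) = -67; iterating: a(3)=-67, a(4)=135, a(5)=-330, a(6)=989, a(7)=-2907, a(8)=8392, a(9)=-24247, a(10)=70163, a(11)=-203026, a(12)=587409, a(13)=-1699527, a(14)=4917224, a(15)=-14226963, a(16)=41162719; answer 41162719
Part 4: Y3 = 41162719; d = 13; remainder = value at the root: -7*(13)^3 + 7*(13)^2 + 7*(13)^1 + 3 = (-15379) + (1183) + (91) + (3) = -14102; answer -14102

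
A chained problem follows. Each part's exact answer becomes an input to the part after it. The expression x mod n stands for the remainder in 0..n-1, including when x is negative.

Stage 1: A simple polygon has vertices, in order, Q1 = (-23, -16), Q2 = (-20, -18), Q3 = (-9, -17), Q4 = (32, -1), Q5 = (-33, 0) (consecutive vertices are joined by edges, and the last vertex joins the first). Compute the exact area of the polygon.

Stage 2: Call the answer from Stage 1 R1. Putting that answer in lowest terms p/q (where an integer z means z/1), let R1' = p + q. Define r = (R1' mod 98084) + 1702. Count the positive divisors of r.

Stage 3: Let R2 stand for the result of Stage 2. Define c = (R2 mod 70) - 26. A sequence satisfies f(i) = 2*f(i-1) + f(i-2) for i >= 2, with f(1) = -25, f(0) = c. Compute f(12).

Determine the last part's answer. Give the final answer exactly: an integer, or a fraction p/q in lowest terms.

-472802

Stage 1: cross terms: (-23*-18 - -20*-16)=94, (-20*-17 - -9*-18)=178, (-9*-1 - 32*-17)=553, (32*0 - -33*-1)=-33, (-33*-16 - -23*0)=528; twice the area = |1320| = 1320; area = 660; answer 660
Stage 2: R1 = 660; threaded value p + q = 661; r = 2363; 2363 = 17 * 139; number of divisors = (1+1) * (1+1) = 4; answer 4
Stage 3: R2 = 4; c = -22; f(2) = 2*(-25) + 1*(-22) = -72; iterating: f(2)=-72, f(3)=-169, f(4)=-410, f(5)=-989, f(6)=-2388, f(7)=-5765, f(8)=-13918, f(9)=-33601, f(10)=-81120, f(11)=-195841, f(12)=-472802; answer -472802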